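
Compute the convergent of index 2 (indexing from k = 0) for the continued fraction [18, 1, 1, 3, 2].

Using pₖ = aₖpₖ₋₁ + pₖ₋₂, qₖ = aₖqₖ₋₁ + qₖ₋₂ (with p₋₁=1, p₋₂=0, q₋₁=0, q₋₂=1):
  k=0: a=18, p=18, q=1
  k=1: a=1, p=19, q=1
  k=2: a=1, p=37, q=2

37/2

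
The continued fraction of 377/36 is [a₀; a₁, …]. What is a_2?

377 = 10·36 + 17   →  a_0 = 10
36 = 2·17 + 2   →  a_1 = 2
17 = 8·2 + 1   →  a_2 = 8

8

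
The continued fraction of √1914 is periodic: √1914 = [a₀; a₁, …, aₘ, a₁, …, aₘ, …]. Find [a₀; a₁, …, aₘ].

[43; 1, 2, 1, 86]

a₀ = ⌊√1914⌋ = 43.
With m₀=0, d₀=1 and mₖ₊₁ = dₖaₖ − mₖ, dₖ₊₁ = (n − mₖ₊₁²)/dₖ, aₖ₊₁ = ⌊(a₀+mₖ₊₁)/dₖ₊₁⌋:
  k=1: m=43, d=65, a=1
  k=2: m=22, d=22, a=2
  k=3: m=22, d=65, a=1
  k=4: m=43, d=1, a=86
d=1 and a=2a₀=86 at k=4, so the next step gives (m, d) = (43, 65) again — its k=1 value — and the period has length 4.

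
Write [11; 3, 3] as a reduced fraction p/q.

113/10

Using pₖ = aₖpₖ₋₁ + pₖ₋₂ and qₖ = aₖqₖ₋₁ + qₖ₋₂:
  k=0: a=11, p=11, q=1
  k=1: a=3, p=34, q=3
  k=2: a=3, p=113, q=10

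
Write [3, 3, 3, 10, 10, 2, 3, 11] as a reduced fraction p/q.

282767/85662

Using pₖ = aₖpₖ₋₁ + pₖ₋₂ and qₖ = aₖqₖ₋₁ + qₖ₋₂:
  k=0: a=3, p=3, q=1
  k=1: a=3, p=10, q=3
  k=2: a=3, p=33, q=10
  k=3: a=10, p=340, q=103
  k=4: a=10, p=3433, q=1040
  k=5: a=2, p=7206, q=2183
  k=6: a=3, p=25051, q=7589
  k=7: a=11, p=282767, q=85662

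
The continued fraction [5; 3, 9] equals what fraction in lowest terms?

149/28

Fold from the inside: start with 9/1.
  3 + 1/9 = 28/9
  5 + 9/28 = 149/28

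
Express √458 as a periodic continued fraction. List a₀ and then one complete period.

[21; 2, 2, 42]

a₀ = ⌊√458⌋ = 21.
With m₀=0, d₀=1 and mₖ₊₁ = dₖaₖ − mₖ, dₖ₊₁ = (n − mₖ₊₁²)/dₖ, aₖ₊₁ = ⌊(a₀+mₖ₊₁)/dₖ₊₁⌋:
  k=1: m=21, d=17, a=2
  k=2: m=13, d=17, a=2
  k=3: m=21, d=1, a=42
d=1 and a=2a₀=42 at k=3, so the next step gives (m, d) = (21, 17) again — its k=1 value — and the period has length 3.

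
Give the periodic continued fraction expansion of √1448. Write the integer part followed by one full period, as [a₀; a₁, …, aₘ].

[38; 19, 76]

a₀ = ⌊√1448⌋ = 38.
With m₀=0, d₀=1 and mₖ₊₁ = dₖaₖ − mₖ, dₖ₊₁ = (n − mₖ₊₁²)/dₖ, aₖ₊₁ = ⌊(a₀+mₖ₊₁)/dₖ₊₁⌋:
  k=1: m=38, d=4, a=19
  k=2: m=38, d=1, a=76
d=1 and a=2a₀=76 at k=2, so the next step gives (m, d) = (38, 4) again — its k=1 value — and the period has length 2.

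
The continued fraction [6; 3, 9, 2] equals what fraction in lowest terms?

373/59

Fold from the inside: start with 2/1.
  9 + 1/2 = 19/2
  3 + 2/19 = 59/19
  6 + 19/59 = 373/59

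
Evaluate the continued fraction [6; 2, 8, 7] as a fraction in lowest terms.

783/121

Fold from the inside: start with 7/1.
  8 + 1/7 = 57/7
  2 + 7/57 = 121/57
  6 + 57/121 = 783/121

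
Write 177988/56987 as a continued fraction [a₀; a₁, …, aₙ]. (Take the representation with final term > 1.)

177988 = 3×56987 + 7027
56987 = 8×7027 + 771
7027 = 9×771 + 88
771 = 8×88 + 67
88 = 1×67 + 21
67 = 3×21 + 4
21 = 5×4 + 1
4 = 4×1 + 0  (stop)
So 177988/56987 = [3; 8, 9, 8, 1, 3, 5, 4].

[3; 8, 9, 8, 1, 3, 5, 4]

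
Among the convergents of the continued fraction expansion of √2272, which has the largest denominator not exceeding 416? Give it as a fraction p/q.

13680/287

√2272 = [47; 1, 1, 1, 94, …] (period length 4).
Convergents:
  p_0/q_0 = 47/1
  p_1/q_1 = 48/1
  p_2/q_2 = 95/2
  p_3/q_3 = 143/3
  p_4/q_4 = 13537/284
  p_5/q_5 = 13680/287
  p_6/q_6 = 27217/571
q_5 = 287 ≤ 416 < 571 = q_6, so the answer is 13680/287.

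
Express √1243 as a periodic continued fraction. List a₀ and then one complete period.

a₀ = ⌊√1243⌋ = 35.
With m₀=0, d₀=1 and mₖ₊₁ = dₖaₖ − mₖ, dₖ₊₁ = (n − mₖ₊₁²)/dₖ, aₖ₊₁ = ⌊(a₀+mₖ₊₁)/dₖ₊₁⌋:
  k=1: m=35, d=18, a=3
  k=2: m=19, d=49, a=1
  k=3: m=30, d=7, a=9
  k=4: m=33, d=22, a=3
  k=5: m=33, d=7, a=9
  k=6: m=30, d=49, a=1
  k=7: m=19, d=18, a=3
  k=8: m=35, d=1, a=70
d=1 and a=2a₀=70 at k=8, so the next step gives (m, d) = (35, 18) again — its k=1 value — and the period has length 8.

[35; 3, 1, 9, 3, 9, 1, 3, 70]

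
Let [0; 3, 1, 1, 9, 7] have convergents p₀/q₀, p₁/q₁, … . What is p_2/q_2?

1/4

Using pₖ = aₖpₖ₋₁ + pₖ₋₂, qₖ = aₖqₖ₋₁ + qₖ₋₂ (with p₋₁=1, p₋₂=0, q₋₁=0, q₋₂=1):
  k=0: a=0, p=0, q=1
  k=1: a=3, p=1, q=3
  k=2: a=1, p=1, q=4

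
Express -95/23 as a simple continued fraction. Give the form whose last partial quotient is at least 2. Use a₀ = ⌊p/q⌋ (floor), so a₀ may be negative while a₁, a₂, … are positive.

[-5; 1, 6, 1, 2]

-95 = -5*23 + 20
23 = 1*20 + 3
20 = 6*3 + 2
3 = 1*2 + 1
2 = 2*1 + 0  (stop)
So -95/23 = [-5; 1, 6, 1, 2].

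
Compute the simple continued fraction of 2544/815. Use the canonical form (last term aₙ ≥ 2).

2544 = 3×815 + 99
815 = 8×99 + 23
99 = 4×23 + 7
23 = 3×7 + 2
7 = 3×2 + 1
2 = 2×1 + 0  (stop)
So 2544/815 = [3; 8, 4, 3, 3, 2].

[3; 8, 4, 3, 3, 2]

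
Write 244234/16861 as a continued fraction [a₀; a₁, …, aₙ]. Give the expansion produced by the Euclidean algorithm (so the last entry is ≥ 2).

[14; 2, 16, 3, 18, 4, 2]

244234 = 14·16861 + 8180
16861 = 2·8180 + 501
8180 = 16·501 + 164
501 = 3·164 + 9
164 = 18·9 + 2
9 = 4·2 + 1
2 = 2·1 + 0  (stop)
So 244234/16861 = [14; 2, 16, 3, 18, 4, 2].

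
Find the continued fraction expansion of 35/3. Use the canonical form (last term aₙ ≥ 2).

35 = 11×3 + 2
3 = 1×2 + 1
2 = 2×1 + 0  (stop)
So 35/3 = [11; 1, 2].

[11; 1, 2]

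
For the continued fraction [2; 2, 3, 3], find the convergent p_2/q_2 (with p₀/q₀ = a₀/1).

17/7

Using pₖ = aₖpₖ₋₁ + pₖ₋₂, qₖ = aₖqₖ₋₁ + qₖ₋₂ (with p₋₁=1, p₋₂=0, q₋₁=0, q₋₂=1):
  k=0: a=2, p=2, q=1
  k=1: a=2, p=5, q=2
  k=2: a=3, p=17, q=7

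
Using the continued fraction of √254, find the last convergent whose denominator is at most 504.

7889/495

√254 = [15; 1, 14, 1, 30, …] (period length 4).
Convergents:
  p_0/q_0 = 15/1
  p_1/q_1 = 16/1
  p_2/q_2 = 239/15
  p_3/q_3 = 255/16
  p_4/q_4 = 7889/495
  p_5/q_5 = 8144/511
q_4 = 495 ≤ 504 < 511 = q_5, so the answer is 7889/495.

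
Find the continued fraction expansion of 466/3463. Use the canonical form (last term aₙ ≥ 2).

[0; 7, 2, 3, 7, 9]

466 = 0×3463 + 466
3463 = 7×466 + 201
466 = 2×201 + 64
201 = 3×64 + 9
64 = 7×9 + 1
9 = 9×1 + 0  (stop)
So 466/3463 = [0; 7, 2, 3, 7, 9].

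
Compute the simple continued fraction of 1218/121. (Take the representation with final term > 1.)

[10; 15, 8]

1218 = 10·121 + 8
121 = 15·8 + 1
8 = 8·1 + 0  (stop)
So 1218/121 = [10; 15, 8].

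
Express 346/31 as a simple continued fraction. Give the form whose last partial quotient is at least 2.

346 = 11*31 + 5
31 = 6*5 + 1
5 = 5*1 + 0  (stop)
So 346/31 = [11; 6, 5].

[11; 6, 5]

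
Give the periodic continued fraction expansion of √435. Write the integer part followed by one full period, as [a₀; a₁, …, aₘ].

[20; 1, 5, 1, 40]

a₀ = ⌊√435⌋ = 20.
With m₀=0, d₀=1 and mₖ₊₁ = dₖaₖ − mₖ, dₖ₊₁ = (n − mₖ₊₁²)/dₖ, aₖ₊₁ = ⌊(a₀+mₖ₊₁)/dₖ₊₁⌋:
  k=1: m=20, d=35, a=1
  k=2: m=15, d=6, a=5
  k=3: m=15, d=35, a=1
  k=4: m=20, d=1, a=40
d=1 and a=2a₀=40 at k=4, so the next step gives (m, d) = (20, 35) again — its k=1 value — and the period has length 4.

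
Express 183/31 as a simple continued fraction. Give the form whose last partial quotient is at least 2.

[5; 1, 9, 3]

183 = 5×31 + 28
31 = 1×28 + 3
28 = 9×3 + 1
3 = 3×1 + 0  (stop)
So 183/31 = [5; 1, 9, 3].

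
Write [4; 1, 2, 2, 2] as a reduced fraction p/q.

Using pₖ = aₖpₖ₋₁ + pₖ₋₂ and qₖ = aₖqₖ₋₁ + qₖ₋₂:
  k=0: a=4, p=4, q=1
  k=1: a=1, p=5, q=1
  k=2: a=2, p=14, q=3
  k=3: a=2, p=33, q=7
  k=4: a=2, p=80, q=17

80/17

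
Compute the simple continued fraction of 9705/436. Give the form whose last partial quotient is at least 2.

[22; 3, 1, 6, 16]

9705 = 22*436 + 113
436 = 3*113 + 97
113 = 1*97 + 16
97 = 6*16 + 1
16 = 16*1 + 0  (stop)
So 9705/436 = [22; 3, 1, 6, 16].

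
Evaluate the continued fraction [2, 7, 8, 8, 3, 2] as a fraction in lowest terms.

Using pₖ = aₖpₖ₋₁ + pₖ₋₂ and qₖ = aₖqₖ₋₁ + qₖ₋₂:
  k=0: a=2, p=2, q=1
  k=1: a=7, p=15, q=7
  k=2: a=8, p=122, q=57
  k=3: a=8, p=991, q=463
  k=4: a=3, p=3095, q=1446
  k=5: a=2, p=7181, q=3355

7181/3355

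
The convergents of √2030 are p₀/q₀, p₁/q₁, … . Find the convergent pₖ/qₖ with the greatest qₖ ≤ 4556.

73035/1621

√2030 = [45; 18, 90, …] (period length 2).
Convergents:
  p_0/q_0 = 45/1
  p_1/q_1 = 811/18
  p_2/q_2 = 73035/1621
  p_3/q_3 = 1315441/29196
q_2 = 1621 ≤ 4556 < 29196 = q_3, so the answer is 73035/1621.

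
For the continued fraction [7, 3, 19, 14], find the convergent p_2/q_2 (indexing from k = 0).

Using pₖ = aₖpₖ₋₁ + pₖ₋₂, qₖ = aₖqₖ₋₁ + qₖ₋₂ (with p₋₁=1, p₋₂=0, q₋₁=0, q₋₂=1):
  k=0: a=7, p=7, q=1
  k=1: a=3, p=22, q=3
  k=2: a=19, p=425, q=58

425/58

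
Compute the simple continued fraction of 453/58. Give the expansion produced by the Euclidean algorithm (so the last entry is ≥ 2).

[7; 1, 4, 3, 1, 2]

453 = 7×58 + 47
58 = 1×47 + 11
47 = 4×11 + 3
11 = 3×3 + 2
3 = 1×2 + 1
2 = 2×1 + 0  (stop)
So 453/58 = [7; 1, 4, 3, 1, 2].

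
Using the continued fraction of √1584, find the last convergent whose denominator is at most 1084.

√1584 = [39; 1, 3, 1, 78, …] (period length 4).
Convergents:
  p_0/q_0 = 39/1
  p_1/q_1 = 40/1
  p_2/q_2 = 159/4
  p_3/q_3 = 199/5
  p_4/q_4 = 15681/394
  p_5/q_5 = 15880/399
  p_6/q_6 = 63321/1591
q_5 = 399 ≤ 1084 < 1591 = q_6, so the answer is 15880/399.

15880/399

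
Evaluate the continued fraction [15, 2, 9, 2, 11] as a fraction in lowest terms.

Fold from the inside: start with 11/1.
  2 + 1/11 = 23/11
  9 + 11/23 = 218/23
  2 + 23/218 = 459/218
  15 + 218/459 = 7103/459

7103/459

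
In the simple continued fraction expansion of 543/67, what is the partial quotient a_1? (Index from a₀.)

543 = 8·67 + 7   →  a_0 = 8
67 = 9·7 + 4   →  a_1 = 9

9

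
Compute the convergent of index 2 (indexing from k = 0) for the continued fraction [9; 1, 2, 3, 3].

29/3

Using pₖ = aₖpₖ₋₁ + pₖ₋₂, qₖ = aₖqₖ₋₁ + qₖ₋₂ (with p₋₁=1, p₋₂=0, q₋₁=0, q₋₂=1):
  k=0: a=9, p=9, q=1
  k=1: a=1, p=10, q=1
  k=2: a=2, p=29, q=3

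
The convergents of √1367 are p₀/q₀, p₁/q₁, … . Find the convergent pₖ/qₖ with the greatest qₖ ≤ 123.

√1367 = [36; 1, 35, 1, 72, …] (period length 4).
Convergents:
  p_0/q_0 = 36/1
  p_1/q_1 = 37/1
  p_2/q_2 = 1331/36
  p_3/q_3 = 1368/37
  p_4/q_4 = 99827/2700
q_3 = 37 ≤ 123 < 2700 = q_4, so the answer is 1368/37.

1368/37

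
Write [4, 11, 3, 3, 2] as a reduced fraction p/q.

1063/260

Using pₖ = aₖpₖ₋₁ + pₖ₋₂ and qₖ = aₖqₖ₋₁ + qₖ₋₂:
  k=0: a=4, p=4, q=1
  k=1: a=11, p=45, q=11
  k=2: a=3, p=139, q=34
  k=3: a=3, p=462, q=113
  k=4: a=2, p=1063, q=260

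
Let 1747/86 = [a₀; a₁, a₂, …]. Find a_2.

1747 = 20·86 + 27   →  a_0 = 20
86 = 3·27 + 5   →  a_1 = 3
27 = 5·5 + 2   →  a_2 = 5

5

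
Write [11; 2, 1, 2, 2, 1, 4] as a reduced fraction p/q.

1444/127

Using pₖ = aₖpₖ₋₁ + pₖ₋₂ and qₖ = aₖqₖ₋₁ + qₖ₋₂:
  k=0: a=11, p=11, q=1
  k=1: a=2, p=23, q=2
  k=2: a=1, p=34, q=3
  k=3: a=2, p=91, q=8
  k=4: a=2, p=216, q=19
  k=5: a=1, p=307, q=27
  k=6: a=4, p=1444, q=127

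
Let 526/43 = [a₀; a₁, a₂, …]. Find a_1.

526 = 12·43 + 10   →  a_0 = 12
43 = 4·10 + 3   →  a_1 = 4

4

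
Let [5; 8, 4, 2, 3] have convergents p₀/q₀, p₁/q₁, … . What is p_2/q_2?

169/33

Using pₖ = aₖpₖ₋₁ + pₖ₋₂, qₖ = aₖqₖ₋₁ + qₖ₋₂ (with p₋₁=1, p₋₂=0, q₋₁=0, q₋₂=1):
  k=0: a=5, p=5, q=1
  k=1: a=8, p=41, q=8
  k=2: a=4, p=169, q=33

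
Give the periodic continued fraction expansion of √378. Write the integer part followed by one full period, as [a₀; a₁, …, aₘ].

a₀ = ⌊√378⌋ = 19.
With m₀=0, d₀=1 and mₖ₊₁ = dₖaₖ − mₖ, dₖ₊₁ = (n − mₖ₊₁²)/dₖ, aₖ₊₁ = ⌊(a₀+mₖ₊₁)/dₖ₊₁⌋:
  k=1: m=19, d=17, a=2
  k=2: m=15, d=9, a=3
  k=3: m=12, d=26, a=1
  k=4: m=14, d=7, a=4
  k=5: m=14, d=26, a=1
  k=6: m=12, d=9, a=3
  k=7: m=15, d=17, a=2
  k=8: m=19, d=1, a=38
d=1 and a=2a₀=38 at k=8, so the next step gives (m, d) = (19, 17) again — its k=1 value — and the period has length 8.

[19; 2, 3, 1, 4, 1, 3, 2, 38]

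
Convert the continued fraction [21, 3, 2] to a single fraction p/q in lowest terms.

Using pₖ = aₖpₖ₋₁ + pₖ₋₂ and qₖ = aₖqₖ₋₁ + qₖ₋₂:
  k=0: a=21, p=21, q=1
  k=1: a=3, p=64, q=3
  k=2: a=2, p=149, q=7

149/7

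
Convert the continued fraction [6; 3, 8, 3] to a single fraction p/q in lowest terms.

Fold from the inside: start with 3/1.
  8 + 1/3 = 25/3
  3 + 3/25 = 78/25
  6 + 25/78 = 493/78

493/78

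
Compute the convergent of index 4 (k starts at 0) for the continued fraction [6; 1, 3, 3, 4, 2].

379/56

Using pₖ = aₖpₖ₋₁ + pₖ₋₂, qₖ = aₖqₖ₋₁ + qₖ₋₂ (with p₋₁=1, p₋₂=0, q₋₁=0, q₋₂=1):
  k=0: a=6, p=6, q=1
  k=1: a=1, p=7, q=1
  k=2: a=3, p=27, q=4
  k=3: a=3, p=88, q=13
  k=4: a=4, p=379, q=56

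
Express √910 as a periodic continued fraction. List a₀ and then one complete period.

a₀ = ⌊√910⌋ = 30.
With m₀=0, d₀=1 and mₖ₊₁ = dₖaₖ − mₖ, dₖ₊₁ = (n − mₖ₊₁²)/dₖ, aₖ₊₁ = ⌊(a₀+mₖ₊₁)/dₖ₊₁⌋:
  k=1: m=30, d=10, a=6
  k=2: m=30, d=1, a=60
d=1 and a=2a₀=60 at k=2, so the next step gives (m, d) = (30, 10) again — its k=1 value — and the period has length 2.

[30; 6, 60]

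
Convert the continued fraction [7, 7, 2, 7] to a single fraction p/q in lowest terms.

799/112

Using pₖ = aₖpₖ₋₁ + pₖ₋₂ and qₖ = aₖqₖ₋₁ + qₖ₋₂:
  k=0: a=7, p=7, q=1
  k=1: a=7, p=50, q=7
  k=2: a=2, p=107, q=15
  k=3: a=7, p=799, q=112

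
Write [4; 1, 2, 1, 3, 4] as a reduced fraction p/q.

Using pₖ = aₖpₖ₋₁ + pₖ₋₂ and qₖ = aₖqₖ₋₁ + qₖ₋₂:
  k=0: a=4, p=4, q=1
  k=1: a=1, p=5, q=1
  k=2: a=2, p=14, q=3
  k=3: a=1, p=19, q=4
  k=4: a=3, p=71, q=15
  k=5: a=4, p=303, q=64

303/64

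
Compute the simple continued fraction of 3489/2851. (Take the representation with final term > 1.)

[1; 4, 2, 7, 2, 9, 2]

3489 = 1·2851 + 638
2851 = 4·638 + 299
638 = 2·299 + 40
299 = 7·40 + 19
40 = 2·19 + 2
19 = 9·2 + 1
2 = 2·1 + 0  (stop)
So 3489/2851 = [1; 4, 2, 7, 2, 9, 2].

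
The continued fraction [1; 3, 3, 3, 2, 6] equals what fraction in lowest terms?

637/489

Fold from the inside: start with 6/1.
  2 + 1/6 = 13/6
  3 + 6/13 = 45/13
  3 + 13/45 = 148/45
  3 + 45/148 = 489/148
  1 + 148/489 = 637/489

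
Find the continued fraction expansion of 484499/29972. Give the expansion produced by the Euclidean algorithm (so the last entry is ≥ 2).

[16; 6, 17, 17, 17]

484499 = 16*29972 + 4947
29972 = 6*4947 + 290
4947 = 17*290 + 17
290 = 17*17 + 1
17 = 17*1 + 0  (stop)
So 484499/29972 = [16; 6, 17, 17, 17].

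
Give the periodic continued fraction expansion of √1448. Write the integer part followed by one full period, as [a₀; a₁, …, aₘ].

[38; 19, 76]

a₀ = ⌊√1448⌋ = 38.
With m₀=0, d₀=1 and mₖ₊₁ = dₖaₖ − mₖ, dₖ₊₁ = (n − mₖ₊₁²)/dₖ, aₖ₊₁ = ⌊(a₀+mₖ₊₁)/dₖ₊₁⌋:
  k=1: m=38, d=4, a=19
  k=2: m=38, d=1, a=76
d=1 and a=2a₀=76 at k=2, so the next step gives (m, d) = (38, 4) again — its k=1 value — and the period has length 2.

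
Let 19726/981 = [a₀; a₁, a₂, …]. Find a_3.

1

19726 = 20·981 + 106   →  a_0 = 20
981 = 9·106 + 27   →  a_1 = 9
106 = 3·27 + 25   →  a_2 = 3
27 = 1·25 + 2   →  a_3 = 1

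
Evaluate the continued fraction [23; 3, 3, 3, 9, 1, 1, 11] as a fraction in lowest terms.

173770/7457

Using pₖ = aₖpₖ₋₁ + pₖ₋₂ and qₖ = aₖqₖ₋₁ + qₖ₋₂:
  k=0: a=23, p=23, q=1
  k=1: a=3, p=70, q=3
  k=2: a=3, p=233, q=10
  k=3: a=3, p=769, q=33
  k=4: a=9, p=7154, q=307
  k=5: a=1, p=7923, q=340
  k=6: a=1, p=15077, q=647
  k=7: a=11, p=173770, q=7457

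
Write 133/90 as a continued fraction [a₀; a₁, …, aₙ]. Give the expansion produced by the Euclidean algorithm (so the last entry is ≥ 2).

133 = 1×90 + 43
90 = 2×43 + 4
43 = 10×4 + 3
4 = 1×3 + 1
3 = 3×1 + 0  (stop)
So 133/90 = [1; 2, 10, 1, 3].

[1; 2, 10, 1, 3]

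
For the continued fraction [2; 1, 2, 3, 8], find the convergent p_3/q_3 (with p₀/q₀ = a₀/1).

27/10

Using pₖ = aₖpₖ₋₁ + pₖ₋₂, qₖ = aₖqₖ₋₁ + qₖ₋₂ (with p₋₁=1, p₋₂=0, q₋₁=0, q₋₂=1):
  k=0: a=2, p=2, q=1
  k=1: a=1, p=3, q=1
  k=2: a=2, p=8, q=3
  k=3: a=3, p=27, q=10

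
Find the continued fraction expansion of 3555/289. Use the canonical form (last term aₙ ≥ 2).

[12; 3, 3, 9, 3]

3555 = 12·289 + 87
289 = 3·87 + 28
87 = 3·28 + 3
28 = 9·3 + 1
3 = 3·1 + 0  (stop)
So 3555/289 = [12; 3, 3, 9, 3].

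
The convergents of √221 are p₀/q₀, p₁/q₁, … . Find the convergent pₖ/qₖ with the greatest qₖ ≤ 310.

√221 = [14; 1, 6, 2, 6, 1, 28, …] (period length 6).
Convergents:
  p_0/q_0 = 14/1
  p_1/q_1 = 15/1
  p_2/q_2 = 104/7
  p_3/q_3 = 223/15
  p_4/q_4 = 1442/97
  p_5/q_5 = 1665/112
  p_6/q_6 = 48062/3233
q_5 = 112 ≤ 310 < 3233 = q_6, so the answer is 1665/112.

1665/112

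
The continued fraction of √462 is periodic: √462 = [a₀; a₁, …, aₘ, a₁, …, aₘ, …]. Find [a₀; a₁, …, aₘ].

a₀ = ⌊√462⌋ = 21.
With m₀=0, d₀=1 and mₖ₊₁ = dₖaₖ − mₖ, dₖ₊₁ = (n − mₖ₊₁²)/dₖ, aₖ₊₁ = ⌊(a₀+mₖ₊₁)/dₖ₊₁⌋:
  k=1: m=21, d=21, a=2
  k=2: m=21, d=1, a=42
d=1 and a=2a₀=42 at k=2, so the next step gives (m, d) = (21, 21) again — its k=1 value — and the period has length 2.

[21; 2, 42]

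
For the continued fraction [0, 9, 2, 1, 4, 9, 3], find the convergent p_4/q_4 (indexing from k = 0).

Using pₖ = aₖpₖ₋₁ + pₖ₋₂, qₖ = aₖqₖ₋₁ + qₖ₋₂ (with p₋₁=1, p₋₂=0, q₋₁=0, q₋₂=1):
  k=0: a=0, p=0, q=1
  k=1: a=9, p=1, q=9
  k=2: a=2, p=2, q=19
  k=3: a=1, p=3, q=28
  k=4: a=4, p=14, q=131

14/131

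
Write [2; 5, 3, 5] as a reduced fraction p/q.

186/85

Fold from the inside: start with 5/1.
  3 + 1/5 = 16/5
  5 + 5/16 = 85/16
  2 + 16/85 = 186/85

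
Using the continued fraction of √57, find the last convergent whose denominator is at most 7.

15/2

√57 = [7; 1, 1, 4, 1, 1, 14, …] (period length 6).
Convergents:
  p_0/q_0 = 7/1
  p_1/q_1 = 8/1
  p_2/q_2 = 15/2
  p_3/q_3 = 68/9
q_2 = 2 ≤ 7 < 9 = q_3, so the answer is 15/2.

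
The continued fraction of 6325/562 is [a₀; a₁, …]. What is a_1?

3

6325 = 11·562 + 143   →  a_0 = 11
562 = 3·143 + 133   →  a_1 = 3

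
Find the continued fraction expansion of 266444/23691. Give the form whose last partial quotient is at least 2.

[11; 4, 18, 3, 6, 3, 5]

266444 = 11×23691 + 5843
23691 = 4×5843 + 319
5843 = 18×319 + 101
319 = 3×101 + 16
101 = 6×16 + 5
16 = 3×5 + 1
5 = 5×1 + 0  (stop)
So 266444/23691 = [11; 4, 18, 3, 6, 3, 5].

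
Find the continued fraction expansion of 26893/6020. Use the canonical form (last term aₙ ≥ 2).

[4; 2, 7, 7, 6, 9]

26893 = 4×6020 + 2813
6020 = 2×2813 + 394
2813 = 7×394 + 55
394 = 7×55 + 9
55 = 6×9 + 1
9 = 9×1 + 0  (stop)
So 26893/6020 = [4; 2, 7, 7, 6, 9].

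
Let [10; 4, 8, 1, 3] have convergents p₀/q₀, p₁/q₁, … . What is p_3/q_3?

379/37

Using pₖ = aₖpₖ₋₁ + pₖ₋₂, qₖ = aₖqₖ₋₁ + qₖ₋₂ (with p₋₁=1, p₋₂=0, q₋₁=0, q₋₂=1):
  k=0: a=10, p=10, q=1
  k=1: a=4, p=41, q=4
  k=2: a=8, p=338, q=33
  k=3: a=1, p=379, q=37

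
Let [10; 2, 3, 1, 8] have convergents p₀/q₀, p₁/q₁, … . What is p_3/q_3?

Using pₖ = aₖpₖ₋₁ + pₖ₋₂, qₖ = aₖqₖ₋₁ + qₖ₋₂ (with p₋₁=1, p₋₂=0, q₋₁=0, q₋₂=1):
  k=0: a=10, p=10, q=1
  k=1: a=2, p=21, q=2
  k=2: a=3, p=73, q=7
  k=3: a=1, p=94, q=9

94/9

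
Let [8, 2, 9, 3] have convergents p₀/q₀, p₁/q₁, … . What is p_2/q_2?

161/19

Using pₖ = aₖpₖ₋₁ + pₖ₋₂, qₖ = aₖqₖ₋₁ + qₖ₋₂ (with p₋₁=1, p₋₂=0, q₋₁=0, q₋₂=1):
  k=0: a=8, p=8, q=1
  k=1: a=2, p=17, q=2
  k=2: a=9, p=161, q=19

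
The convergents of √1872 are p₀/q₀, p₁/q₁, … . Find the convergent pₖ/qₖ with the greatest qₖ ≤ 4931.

√1872 = [43; 3, 1, 3, 86, …] (period length 4).
Convergents:
  p_0/q_0 = 43/1
  p_1/q_1 = 130/3
  p_2/q_2 = 173/4
  p_3/q_3 = 649/15
  p_4/q_4 = 55987/1294
  p_5/q_5 = 168610/3897
  p_6/q_6 = 224597/5191
q_5 = 3897 ≤ 4931 < 5191 = q_6, so the answer is 168610/3897.

168610/3897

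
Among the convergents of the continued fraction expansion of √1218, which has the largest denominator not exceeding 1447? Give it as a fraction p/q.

√1218 = [34; 1, 8, 1, 68, …] (period length 4).
Convergents:
  p_0/q_0 = 34/1
  p_1/q_1 = 35/1
  p_2/q_2 = 314/9
  p_3/q_3 = 349/10
  p_4/q_4 = 24046/689
  p_5/q_5 = 24395/699
  p_6/q_6 = 219206/6281
q_5 = 699 ≤ 1447 < 6281 = q_6, so the answer is 24395/699.

24395/699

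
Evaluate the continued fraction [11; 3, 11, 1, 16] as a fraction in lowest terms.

Fold from the inside: start with 16/1.
  1 + 1/16 = 17/16
  11 + 16/17 = 203/17
  3 + 17/203 = 626/203
  11 + 203/626 = 7089/626

7089/626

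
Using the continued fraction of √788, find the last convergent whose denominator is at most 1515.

√788 = [28; 14, 56, …] (period length 2).
Convergents:
  p_0/q_0 = 28/1
  p_1/q_1 = 393/14
  p_2/q_2 = 22036/785
  p_3/q_3 = 308897/11004
q_2 = 785 ≤ 1515 < 11004 = q_3, so the answer is 22036/785.

22036/785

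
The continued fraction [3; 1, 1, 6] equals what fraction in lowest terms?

46/13

Fold from the inside: start with 6/1.
  1 + 1/6 = 7/6
  1 + 6/7 = 13/7
  3 + 7/13 = 46/13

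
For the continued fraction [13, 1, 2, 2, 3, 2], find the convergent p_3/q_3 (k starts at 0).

96/7

Using pₖ = aₖpₖ₋₁ + pₖ₋₂, qₖ = aₖqₖ₋₁ + qₖ₋₂ (with p₋₁=1, p₋₂=0, q₋₁=0, q₋₂=1):
  k=0: a=13, p=13, q=1
  k=1: a=1, p=14, q=1
  k=2: a=2, p=41, q=3
  k=3: a=2, p=96, q=7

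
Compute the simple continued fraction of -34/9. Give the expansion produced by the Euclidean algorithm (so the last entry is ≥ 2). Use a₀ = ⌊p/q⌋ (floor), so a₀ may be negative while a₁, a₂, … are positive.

-34 = -4·9 + 2
9 = 4·2 + 1
2 = 2·1 + 0  (stop)
So -34/9 = [-4; 4, 2].

[-4; 4, 2]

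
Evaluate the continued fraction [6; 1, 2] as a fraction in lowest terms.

20/3

Fold from the inside: start with 2/1.
  1 + 1/2 = 3/2
  6 + 2/3 = 20/3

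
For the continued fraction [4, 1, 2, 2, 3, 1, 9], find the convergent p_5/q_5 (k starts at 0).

146/31

Using pₖ = aₖpₖ₋₁ + pₖ₋₂, qₖ = aₖqₖ₋₁ + qₖ₋₂ (with p₋₁=1, p₋₂=0, q₋₁=0, q₋₂=1):
  k=0: a=4, p=4, q=1
  k=1: a=1, p=5, q=1
  k=2: a=2, p=14, q=3
  k=3: a=2, p=33, q=7
  k=4: a=3, p=113, q=24
  k=5: a=1, p=146, q=31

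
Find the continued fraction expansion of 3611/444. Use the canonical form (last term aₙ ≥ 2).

[8; 7, 1, 1, 9, 3]

3611 = 8·444 + 59
444 = 7·59 + 31
59 = 1·31 + 28
31 = 1·28 + 3
28 = 9·3 + 1
3 = 3·1 + 0  (stop)
So 3611/444 = [8; 7, 1, 1, 9, 3].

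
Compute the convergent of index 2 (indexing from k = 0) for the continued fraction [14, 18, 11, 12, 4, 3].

Using pₖ = aₖpₖ₋₁ + pₖ₋₂, qₖ = aₖqₖ₋₁ + qₖ₋₂ (with p₋₁=1, p₋₂=0, q₋₁=0, q₋₂=1):
  k=0: a=14, p=14, q=1
  k=1: a=18, p=253, q=18
  k=2: a=11, p=2797, q=199

2797/199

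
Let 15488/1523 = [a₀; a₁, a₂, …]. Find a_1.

5

15488 = 10·1523 + 258   →  a_0 = 10
1523 = 5·258 + 233   →  a_1 = 5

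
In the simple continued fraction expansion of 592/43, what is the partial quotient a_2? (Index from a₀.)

592 = 13·43 + 33   →  a_0 = 13
43 = 1·33 + 10   →  a_1 = 1
33 = 3·10 + 3   →  a_2 = 3

3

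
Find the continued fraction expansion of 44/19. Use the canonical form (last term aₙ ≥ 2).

44 = 2·19 + 6
19 = 3·6 + 1
6 = 6·1 + 0  (stop)
So 44/19 = [2; 3, 6].

[2; 3, 6]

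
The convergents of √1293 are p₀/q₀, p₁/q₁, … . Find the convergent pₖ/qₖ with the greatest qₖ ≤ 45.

√1293 = [35; 1, 22, 1, 70, …] (period length 4).
Convergents:
  p_0/q_0 = 35/1
  p_1/q_1 = 36/1
  p_2/q_2 = 827/23
  p_3/q_3 = 863/24
  p_4/q_4 = 61237/1703
q_3 = 24 ≤ 45 < 1703 = q_4, so the answer is 863/24.

863/24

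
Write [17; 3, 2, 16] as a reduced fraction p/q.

Fold from the inside: start with 16/1.
  2 + 1/16 = 33/16
  3 + 16/33 = 115/33
  17 + 33/115 = 1988/115

1988/115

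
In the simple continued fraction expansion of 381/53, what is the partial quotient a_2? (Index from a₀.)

381 = 7·53 + 10   →  a_0 = 7
53 = 5·10 + 3   →  a_1 = 5
10 = 3·3 + 1   →  a_2 = 3

3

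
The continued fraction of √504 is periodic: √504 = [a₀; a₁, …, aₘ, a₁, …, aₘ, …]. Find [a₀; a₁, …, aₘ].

a₀ = ⌊√504⌋ = 22.
With m₀=0, d₀=1 and mₖ₊₁ = dₖaₖ − mₖ, dₖ₊₁ = (n − mₖ₊₁²)/dₖ, aₖ₊₁ = ⌊(a₀+mₖ₊₁)/dₖ₊₁⌋:
  k=1: m=22, d=20, a=2
  k=2: m=18, d=9, a=4
  k=3: m=18, d=20, a=2
  k=4: m=22, d=1, a=44
d=1 and a=2a₀=44 at k=4, so the next step gives (m, d) = (22, 20) again — its k=1 value — and the period has length 4.

[22; 2, 4, 2, 44]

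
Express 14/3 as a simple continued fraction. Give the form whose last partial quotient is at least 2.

[4; 1, 2]

14 = 4*3 + 2
3 = 1*2 + 1
2 = 2*1 + 0  (stop)
So 14/3 = [4; 1, 2].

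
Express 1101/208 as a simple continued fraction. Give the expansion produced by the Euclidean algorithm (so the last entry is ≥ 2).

[5; 3, 2, 2, 3, 1, 2]

1101 = 5·208 + 61
208 = 3·61 + 25
61 = 2·25 + 11
25 = 2·11 + 3
11 = 3·3 + 2
3 = 1·2 + 1
2 = 2·1 + 0  (stop)
So 1101/208 = [5; 3, 2, 2, 3, 1, 2].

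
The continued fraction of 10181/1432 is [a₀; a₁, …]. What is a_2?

8

10181 = 7·1432 + 157   →  a_0 = 7
1432 = 9·157 + 19   →  a_1 = 9
157 = 8·19 + 5   →  a_2 = 8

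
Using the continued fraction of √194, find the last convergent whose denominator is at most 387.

5251/377

√194 = [13; 1, 12, 1, 26, …] (period length 4).
Convergents:
  p_0/q_0 = 13/1
  p_1/q_1 = 14/1
  p_2/q_2 = 181/13
  p_3/q_3 = 195/14
  p_4/q_4 = 5251/377
  p_5/q_5 = 5446/391
q_4 = 377 ≤ 387 < 391 = q_5, so the answer is 5251/377.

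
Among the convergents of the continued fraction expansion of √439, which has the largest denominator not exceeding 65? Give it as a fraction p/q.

440/21

√439 = [20; 1, 19, 1, 40, …] (period length 4).
Convergents:
  p_0/q_0 = 20/1
  p_1/q_1 = 21/1
  p_2/q_2 = 419/20
  p_3/q_3 = 440/21
  p_4/q_4 = 18019/860
q_3 = 21 ≤ 65 < 860 = q_4, so the answer is 440/21.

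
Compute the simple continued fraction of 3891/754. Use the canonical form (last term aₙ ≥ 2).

3891 = 5·754 + 121
754 = 6·121 + 28
121 = 4·28 + 9
28 = 3·9 + 1
9 = 9·1 + 0  (stop)
So 3891/754 = [5; 6, 4, 3, 9].

[5; 6, 4, 3, 9]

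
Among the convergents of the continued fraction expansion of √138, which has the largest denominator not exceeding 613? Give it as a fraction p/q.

√138 = [11; 1, 2, 1, 22, …] (period length 4).
Convergents:
  p_0/q_0 = 11/1
  p_1/q_1 = 12/1
  p_2/q_2 = 35/3
  p_3/q_3 = 47/4
  p_4/q_4 = 1069/91
  p_5/q_5 = 1116/95
  p_6/q_6 = 3301/281
  p_7/q_7 = 4417/376
  p_8/q_8 = 100475/8553
q_7 = 376 ≤ 613 < 8553 = q_8, so the answer is 4417/376.

4417/376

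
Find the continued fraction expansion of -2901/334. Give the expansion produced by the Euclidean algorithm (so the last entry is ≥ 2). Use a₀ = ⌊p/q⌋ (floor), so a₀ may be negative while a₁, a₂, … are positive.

[-9; 3, 5, 1, 1, 9]

-2901 = -9·334 + 105
334 = 3·105 + 19
105 = 5·19 + 10
19 = 1·10 + 9
10 = 1·9 + 1
9 = 9·1 + 0  (stop)
So -2901/334 = [-9; 3, 5, 1, 1, 9].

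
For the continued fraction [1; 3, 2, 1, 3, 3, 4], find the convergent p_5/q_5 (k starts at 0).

157/121

Using pₖ = aₖpₖ₋₁ + pₖ₋₂, qₖ = aₖqₖ₋₁ + qₖ₋₂ (with p₋₁=1, p₋₂=0, q₋₁=0, q₋₂=1):
  k=0: a=1, p=1, q=1
  k=1: a=3, p=4, q=3
  k=2: a=2, p=9, q=7
  k=3: a=1, p=13, q=10
  k=4: a=3, p=48, q=37
  k=5: a=3, p=157, q=121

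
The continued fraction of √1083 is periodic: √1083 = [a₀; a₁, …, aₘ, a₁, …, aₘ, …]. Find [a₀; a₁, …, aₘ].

a₀ = ⌊√1083⌋ = 32.

[32; 1, 9, 1, 64]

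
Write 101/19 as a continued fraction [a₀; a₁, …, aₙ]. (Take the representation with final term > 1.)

101 = 5×19 + 6
19 = 3×6 + 1
6 = 6×1 + 0  (stop)
So 101/19 = [5; 3, 6].

[5; 3, 6]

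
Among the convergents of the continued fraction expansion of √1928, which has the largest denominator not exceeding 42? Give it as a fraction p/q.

√1928 = [43; 1, 9, 1, 86, …] (period length 4).
Convergents:
  p_0/q_0 = 43/1
  p_1/q_1 = 44/1
  p_2/q_2 = 439/10
  p_3/q_3 = 483/11
  p_4/q_4 = 41977/956
q_3 = 11 ≤ 42 < 956 = q_4, so the answer is 483/11.

483/11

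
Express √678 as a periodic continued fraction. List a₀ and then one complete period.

a₀ = ⌊√678⌋ = 26.
With m₀=0, d₀=1 and mₖ₊₁ = dₖaₖ − mₖ, dₖ₊₁ = (n − mₖ₊₁²)/dₖ, aₖ₊₁ = ⌊(a₀+mₖ₊₁)/dₖ₊₁⌋:
  k=1: m=26, d=2, a=26
  k=2: m=26, d=1, a=52
d=1 and a=2a₀=52 at k=2, so the next step gives (m, d) = (26, 2) again — its k=1 value — and the period has length 2.

[26; 26, 52]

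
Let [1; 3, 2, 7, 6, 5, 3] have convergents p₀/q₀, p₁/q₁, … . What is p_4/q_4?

411/319

Using pₖ = aₖpₖ₋₁ + pₖ₋₂, qₖ = aₖqₖ₋₁ + qₖ₋₂ (with p₋₁=1, p₋₂=0, q₋₁=0, q₋₂=1):
  k=0: a=1, p=1, q=1
  k=1: a=3, p=4, q=3
  k=2: a=2, p=9, q=7
  k=3: a=7, p=67, q=52
  k=4: a=6, p=411, q=319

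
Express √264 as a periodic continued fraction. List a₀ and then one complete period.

a₀ = ⌊√264⌋ = 16.
With m₀=0, d₀=1 and mₖ₊₁ = dₖaₖ − mₖ, dₖ₊₁ = (n − mₖ₊₁²)/dₖ, aₖ₊₁ = ⌊(a₀+mₖ₊₁)/dₖ₊₁⌋:
  k=1: m=16, d=8, a=4
  k=2: m=16, d=1, a=32
d=1 and a=2a₀=32 at k=2, so the next step gives (m, d) = (16, 8) again — its k=1 value — and the period has length 2.

[16; 4, 32]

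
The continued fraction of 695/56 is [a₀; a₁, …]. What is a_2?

2

695 = 12·56 + 23   →  a_0 = 12
56 = 2·23 + 10   →  a_1 = 2
23 = 2·10 + 3   →  a_2 = 2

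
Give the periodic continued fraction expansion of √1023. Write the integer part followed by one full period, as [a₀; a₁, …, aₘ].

[31; 1, 62]

a₀ = ⌊√1023⌋ = 31.
With m₀=0, d₀=1 and mₖ₊₁ = dₖaₖ − mₖ, dₖ₊₁ = (n − mₖ₊₁²)/dₖ, aₖ₊₁ = ⌊(a₀+mₖ₊₁)/dₖ₊₁⌋:
  k=1: m=31, d=62, a=1
  k=2: m=31, d=1, a=62
d=1 and a=2a₀=62 at k=2, so the next step gives (m, d) = (31, 62) again — its k=1 value — and the period has length 2.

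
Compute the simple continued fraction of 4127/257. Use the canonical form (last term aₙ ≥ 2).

[16; 17, 7, 2]

4127 = 16·257 + 15
257 = 17·15 + 2
15 = 7·2 + 1
2 = 2·1 + 0  (stop)
So 4127/257 = [16; 17, 7, 2].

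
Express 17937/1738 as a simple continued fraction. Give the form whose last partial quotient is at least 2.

17937 = 10·1738 + 557
1738 = 3·557 + 67
557 = 8·67 + 21
67 = 3·21 + 4
21 = 5·4 + 1
4 = 4·1 + 0  (stop)
So 17937/1738 = [10; 3, 8, 3, 5, 4].

[10; 3, 8, 3, 5, 4]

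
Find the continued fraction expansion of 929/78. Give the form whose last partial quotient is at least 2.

929 = 11*78 + 71
78 = 1*71 + 7
71 = 10*7 + 1
7 = 7*1 + 0  (stop)
So 929/78 = [11; 1, 10, 7].

[11; 1, 10, 7]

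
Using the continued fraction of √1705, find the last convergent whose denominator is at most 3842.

81551/1975

√1705 = [41; 3, 2, 3, 82, …] (period length 4).
Convergents:
  p_0/q_0 = 41/1
  p_1/q_1 = 124/3
  p_2/q_2 = 289/7
  p_3/q_3 = 991/24
  p_4/q_4 = 81551/1975
  p_5/q_5 = 245644/5949
q_4 = 1975 ≤ 3842 < 5949 = q_5, so the answer is 81551/1975.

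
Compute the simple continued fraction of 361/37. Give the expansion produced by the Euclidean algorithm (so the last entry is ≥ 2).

[9; 1, 3, 9]

361 = 9·37 + 28
37 = 1·28 + 9
28 = 3·9 + 1
9 = 9·1 + 0  (stop)
So 361/37 = [9; 1, 3, 9].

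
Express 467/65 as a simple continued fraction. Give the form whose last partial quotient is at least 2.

[7; 5, 2, 2, 2]

467 = 7×65 + 12
65 = 5×12 + 5
12 = 2×5 + 2
5 = 2×2 + 1
2 = 2×1 + 0  (stop)
So 467/65 = [7; 5, 2, 2, 2].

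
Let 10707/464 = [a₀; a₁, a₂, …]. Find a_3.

10707 = 23·464 + 35   →  a_0 = 23
464 = 13·35 + 9   →  a_1 = 13
35 = 3·9 + 8   →  a_2 = 3
9 = 1·8 + 1   →  a_3 = 1

1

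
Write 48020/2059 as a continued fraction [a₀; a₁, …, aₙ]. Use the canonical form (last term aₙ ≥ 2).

48020 = 23*2059 + 663
2059 = 3*663 + 70
663 = 9*70 + 33
70 = 2*33 + 4
33 = 8*4 + 1
4 = 4*1 + 0  (stop)
So 48020/2059 = [23; 3, 9, 2, 8, 4].

[23; 3, 9, 2, 8, 4]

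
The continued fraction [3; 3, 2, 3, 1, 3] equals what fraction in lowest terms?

385/117

Using pₖ = aₖpₖ₋₁ + pₖ₋₂ and qₖ = aₖqₖ₋₁ + qₖ₋₂:
  k=0: a=3, p=3, q=1
  k=1: a=3, p=10, q=3
  k=2: a=2, p=23, q=7
  k=3: a=3, p=79, q=24
  k=4: a=1, p=102, q=31
  k=5: a=3, p=385, q=117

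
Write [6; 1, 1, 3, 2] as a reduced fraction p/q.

Fold from the inside: start with 2/1.
  3 + 1/2 = 7/2
  1 + 2/7 = 9/7
  1 + 7/9 = 16/9
  6 + 9/16 = 105/16

105/16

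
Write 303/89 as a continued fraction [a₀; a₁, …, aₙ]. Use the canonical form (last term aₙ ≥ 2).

303 = 3×89 + 36
89 = 2×36 + 17
36 = 2×17 + 2
17 = 8×2 + 1
2 = 2×1 + 0  (stop)
So 303/89 = [3; 2, 2, 8, 2].

[3; 2, 2, 8, 2]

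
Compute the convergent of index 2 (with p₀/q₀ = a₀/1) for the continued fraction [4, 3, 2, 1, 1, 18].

30/7

Using pₖ = aₖpₖ₋₁ + pₖ₋₂, qₖ = aₖqₖ₋₁ + qₖ₋₂ (with p₋₁=1, p₋₂=0, q₋₁=0, q₋₂=1):
  k=0: a=4, p=4, q=1
  k=1: a=3, p=13, q=3
  k=2: a=2, p=30, q=7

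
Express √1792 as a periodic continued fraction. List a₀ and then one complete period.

[42; 3, 84]

a₀ = ⌊√1792⌋ = 42.
With m₀=0, d₀=1 and mₖ₊₁ = dₖaₖ − mₖ, dₖ₊₁ = (n − mₖ₊₁²)/dₖ, aₖ₊₁ = ⌊(a₀+mₖ₊₁)/dₖ₊₁⌋:
  k=1: m=42, d=28, a=3
  k=2: m=42, d=1, a=84
d=1 and a=2a₀=84 at k=2, so the next step gives (m, d) = (42, 28) again — its k=1 value — and the period has length 2.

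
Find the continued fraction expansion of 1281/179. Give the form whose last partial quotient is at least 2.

1281 = 7·179 + 28
179 = 6·28 + 11
28 = 2·11 + 6
11 = 1·6 + 5
6 = 1·5 + 1
5 = 5·1 + 0  (stop)
So 1281/179 = [7; 6, 2, 1, 1, 5].

[7; 6, 2, 1, 1, 5]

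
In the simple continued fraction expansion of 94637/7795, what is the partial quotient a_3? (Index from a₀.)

2

94637 = 12·7795 + 1097   →  a_0 = 12
7795 = 7·1097 + 116   →  a_1 = 7
1097 = 9·116 + 53   →  a_2 = 9
116 = 2·53 + 10   →  a_3 = 2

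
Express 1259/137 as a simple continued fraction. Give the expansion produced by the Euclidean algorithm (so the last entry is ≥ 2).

1259 = 9·137 + 26
137 = 5·26 + 7
26 = 3·7 + 5
7 = 1·5 + 2
5 = 2·2 + 1
2 = 2·1 + 0  (stop)
So 1259/137 = [9; 5, 3, 1, 2, 2].

[9; 5, 3, 1, 2, 2]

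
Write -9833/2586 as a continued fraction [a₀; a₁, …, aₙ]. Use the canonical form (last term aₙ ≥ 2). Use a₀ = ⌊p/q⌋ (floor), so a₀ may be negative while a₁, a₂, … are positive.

-9833 = -4×2586 + 511
2586 = 5×511 + 31
511 = 16×31 + 15
31 = 2×15 + 1
15 = 15×1 + 0  (stop)
So -9833/2586 = [-4; 5, 16, 2, 15].

[-4; 5, 16, 2, 15]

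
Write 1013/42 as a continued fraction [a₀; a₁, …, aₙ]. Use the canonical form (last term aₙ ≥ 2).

[24; 8, 2, 2]

1013 = 24*42 + 5
42 = 8*5 + 2
5 = 2*2 + 1
2 = 2*1 + 0  (stop)
So 1013/42 = [24; 8, 2, 2].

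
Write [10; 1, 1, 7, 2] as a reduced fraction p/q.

337/32

Fold from the inside: start with 2/1.
  7 + 1/2 = 15/2
  1 + 2/15 = 17/15
  1 + 15/17 = 32/17
  10 + 17/32 = 337/32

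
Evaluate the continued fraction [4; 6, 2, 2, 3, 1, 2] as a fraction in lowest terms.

Using pₖ = aₖpₖ₋₁ + pₖ₋₂ and qₖ = aₖqₖ₋₁ + qₖ₋₂:
  k=0: a=4, p=4, q=1
  k=1: a=6, p=25, q=6
  k=2: a=2, p=54, q=13
  k=3: a=2, p=133, q=32
  k=4: a=3, p=453, q=109
  k=5: a=1, p=586, q=141
  k=6: a=2, p=1625, q=391

1625/391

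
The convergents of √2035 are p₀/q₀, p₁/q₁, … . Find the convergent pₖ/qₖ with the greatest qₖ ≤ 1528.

√2035 = [45; 9, 90, …] (period length 2).
Convergents:
  p_0/q_0 = 45/1
  p_1/q_1 = 406/9
  p_2/q_2 = 36585/811
  p_3/q_3 = 329671/7308
q_2 = 811 ≤ 1528 < 7308 = q_3, so the answer is 36585/811.

36585/811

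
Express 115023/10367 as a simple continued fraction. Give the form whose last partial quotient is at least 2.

115023 = 11×10367 + 986
10367 = 10×986 + 507
986 = 1×507 + 479
507 = 1×479 + 28
479 = 17×28 + 3
28 = 9×3 + 1
3 = 3×1 + 0  (stop)
So 115023/10367 = [11; 10, 1, 1, 17, 9, 3].

[11; 10, 1, 1, 17, 9, 3]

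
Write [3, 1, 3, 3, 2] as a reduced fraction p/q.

113/30

Fold from the inside: start with 2/1.
  3 + 1/2 = 7/2
  3 + 2/7 = 23/7
  1 + 7/23 = 30/23
  3 + 23/30 = 113/30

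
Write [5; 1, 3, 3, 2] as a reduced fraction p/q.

173/30

Using pₖ = aₖpₖ₋₁ + pₖ₋₂ and qₖ = aₖqₖ₋₁ + qₖ₋₂:
  k=0: a=5, p=5, q=1
  k=1: a=1, p=6, q=1
  k=2: a=3, p=23, q=4
  k=3: a=3, p=75, q=13
  k=4: a=2, p=173, q=30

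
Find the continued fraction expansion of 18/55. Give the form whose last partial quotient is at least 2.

18 = 0·55 + 18
55 = 3·18 + 1
18 = 18·1 + 0  (stop)
So 18/55 = [0; 3, 18].

[0; 3, 18]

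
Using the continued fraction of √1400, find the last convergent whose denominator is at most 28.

449/12

√1400 = [37; 2, 2, 2, 74, …] (period length 4).
Convergents:
  p_0/q_0 = 37/1
  p_1/q_1 = 75/2
  p_2/q_2 = 187/5
  p_3/q_3 = 449/12
  p_4/q_4 = 33413/893
q_3 = 12 ≤ 28 < 893 = q_4, so the answer is 449/12.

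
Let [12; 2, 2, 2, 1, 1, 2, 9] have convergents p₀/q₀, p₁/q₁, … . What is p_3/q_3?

149/12

Using pₖ = aₖpₖ₋₁ + pₖ₋₂, qₖ = aₖqₖ₋₁ + qₖ₋₂ (with p₋₁=1, p₋₂=0, q₋₁=0, q₋₂=1):
  k=0: a=12, p=12, q=1
  k=1: a=2, p=25, q=2
  k=2: a=2, p=62, q=5
  k=3: a=2, p=149, q=12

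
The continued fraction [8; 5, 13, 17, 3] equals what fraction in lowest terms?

Using pₖ = aₖpₖ₋₁ + pₖ₋₂ and qₖ = aₖqₖ₋₁ + qₖ₋₂:
  k=0: a=8, p=8, q=1
  k=1: a=5, p=41, q=5
  k=2: a=13, p=541, q=66
  k=3: a=17, p=9238, q=1127
  k=4: a=3, p=28255, q=3447

28255/3447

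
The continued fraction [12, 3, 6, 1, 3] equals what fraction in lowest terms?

1047/85

Using pₖ = aₖpₖ₋₁ + pₖ₋₂ and qₖ = aₖqₖ₋₁ + qₖ₋₂:
  k=0: a=12, p=12, q=1
  k=1: a=3, p=37, q=3
  k=2: a=6, p=234, q=19
  k=3: a=1, p=271, q=22
  k=4: a=3, p=1047, q=85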